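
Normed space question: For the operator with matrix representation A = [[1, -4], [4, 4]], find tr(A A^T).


trace(A * A^T) = sum of squares of all entries
= 1^2 + (-4)^2 + 4^2 + 4^2
= 1 + 16 + 16 + 16
= 49

49


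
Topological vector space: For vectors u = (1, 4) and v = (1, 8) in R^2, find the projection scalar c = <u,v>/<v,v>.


Computing <u,v> = 1*1 + 4*8 = 33
Computing <v,v> = 1^2 + 8^2 = 65
Projection coefficient = 33/65 = 0.5077

0.5077


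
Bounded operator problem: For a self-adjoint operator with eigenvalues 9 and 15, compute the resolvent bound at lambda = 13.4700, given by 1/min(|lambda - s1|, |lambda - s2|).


dist(13.4700, {9, 15}) = min(|13.4700 - 9|, |13.4700 - 15|)
= min(4.4700, 1.5300) = 1.5300
Resolvent bound = 1/1.5300 = 0.6536

0.6536


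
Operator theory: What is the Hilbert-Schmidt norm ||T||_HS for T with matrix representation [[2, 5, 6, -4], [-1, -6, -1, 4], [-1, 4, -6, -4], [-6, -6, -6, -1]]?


The Hilbert-Schmidt norm is sqrt(sum of squares of all entries).
Sum of squares = 2^2 + 5^2 + 6^2 + (-4)^2 + (-1)^2 + (-6)^2 + (-1)^2 + 4^2 + (-1)^2 + 4^2 + (-6)^2 + (-4)^2 + (-6)^2 + (-6)^2 + (-6)^2 + (-1)^2
= 4 + 25 + 36 + 16 + 1 + 36 + 1 + 16 + 1 + 16 + 36 + 16 + 36 + 36 + 36 + 1 = 313
||T||_HS = sqrt(313) = 17.6918

17.6918


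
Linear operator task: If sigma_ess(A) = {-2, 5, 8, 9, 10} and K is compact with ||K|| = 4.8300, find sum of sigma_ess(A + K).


By Weyl's theorem, the essential spectrum is invariant under compact perturbations.
sigma_ess(A + K) = sigma_ess(A) = {-2, 5, 8, 9, 10}
Sum = -2 + 5 + 8 + 9 + 10 = 30

30


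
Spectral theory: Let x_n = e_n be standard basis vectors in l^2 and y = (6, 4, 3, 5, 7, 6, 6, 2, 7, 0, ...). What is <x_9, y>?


x_9 = e_9 is the standard basis vector with 1 in position 9.
<x_9, y> = y_9 = 7
As n -> infinity, <x_n, y> -> 0, confirming weak convergence of (x_n) to 0.

7


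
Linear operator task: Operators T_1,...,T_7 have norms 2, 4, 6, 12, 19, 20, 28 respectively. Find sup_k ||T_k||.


By the Uniform Boundedness Principle, the supremum of norms is finite.
sup_k ||T_k|| = max(2, 4, 6, 12, 19, 20, 28) = 28

28


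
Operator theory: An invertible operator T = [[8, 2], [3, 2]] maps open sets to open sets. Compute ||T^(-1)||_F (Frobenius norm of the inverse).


det(T) = 8*2 - 2*3 = 10
T^(-1) = (1/10) * [[2, -2], [-3, 8]] = [[0.2000, -0.2000], [-0.3000, 0.8000]]
||T^(-1)||_F^2 = 0.2000^2 + (-0.2000)^2 + (-0.3000)^2 + 0.8000^2 = 0.8100
||T^(-1)||_F = sqrt(0.8100) = 0.9000

0.9000


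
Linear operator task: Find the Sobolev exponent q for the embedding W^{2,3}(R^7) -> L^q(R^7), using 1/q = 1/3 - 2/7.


Using the Sobolev embedding formula: 1/q = 1/p - k/n
1/q = 1/3 - 2/7 = 1/21
q = 1/(1/21) = 21

21.0000


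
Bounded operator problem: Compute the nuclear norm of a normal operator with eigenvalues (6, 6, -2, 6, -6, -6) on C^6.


For a normal operator, singular values equal |eigenvalues|.
Trace norm = sum |lambda_i| = 6 + 6 + 2 + 6 + 6 + 6
= 32

32


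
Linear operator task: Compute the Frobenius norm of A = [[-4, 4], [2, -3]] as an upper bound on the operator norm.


||A||_F^2 = sum a_ij^2
= (-4)^2 + 4^2 + 2^2 + (-3)^2
= 16 + 16 + 4 + 9 = 45
||A||_F = sqrt(45) = 6.7082

6.7082


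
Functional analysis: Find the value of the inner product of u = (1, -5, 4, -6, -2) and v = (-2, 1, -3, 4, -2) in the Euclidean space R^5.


Computing the standard inner product <u, v> = sum u_i * v_i
= 1*-2 + -5*1 + 4*-3 + -6*4 + -2*-2
= -2 + -5 + -12 + -24 + 4
= -39

-39


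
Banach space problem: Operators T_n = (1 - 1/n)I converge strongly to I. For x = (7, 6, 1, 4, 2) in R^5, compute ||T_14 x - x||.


T_14 x - x = (1 - 1/14)x - x = -x/14
||x|| = sqrt(106) = 10.2956
||T_14 x - x|| = ||x||/14 = 10.2956/14 = 0.7354

0.7354


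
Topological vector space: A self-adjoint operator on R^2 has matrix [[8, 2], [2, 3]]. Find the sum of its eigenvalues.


For a self-adjoint (symmetric) matrix, the eigenvalues are real.
The sum of eigenvalues equals the trace of the matrix.
trace = 8 + 3 = 11

11


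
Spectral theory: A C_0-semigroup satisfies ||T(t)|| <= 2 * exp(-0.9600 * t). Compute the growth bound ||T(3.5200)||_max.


||T(3.5200)|| <= 2 * exp(-0.9600 * 3.5200)
= 2 * exp(-3.3792)
= 2 * 0.0341
= 0.0681

0.0681


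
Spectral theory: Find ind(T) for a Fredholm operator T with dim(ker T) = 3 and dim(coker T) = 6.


The Fredholm index is defined as ind(T) = dim(ker T) - dim(coker T)
= 3 - 6
= -3

-3


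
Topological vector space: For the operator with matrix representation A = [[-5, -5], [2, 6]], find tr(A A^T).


trace(A * A^T) = sum of squares of all entries
= (-5)^2 + (-5)^2 + 2^2 + 6^2
= 25 + 25 + 4 + 36
= 90

90


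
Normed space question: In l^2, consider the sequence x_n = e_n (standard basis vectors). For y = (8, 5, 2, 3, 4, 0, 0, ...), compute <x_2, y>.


x_2 = e_2 is the standard basis vector with 1 in position 2.
<x_2, y> = y_2 = 5
As n -> infinity, <x_n, y> -> 0, confirming weak convergence of (x_n) to 0.

5


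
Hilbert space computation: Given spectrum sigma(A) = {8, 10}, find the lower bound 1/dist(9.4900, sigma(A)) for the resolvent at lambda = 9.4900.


dist(9.4900, {8, 10}) = min(|9.4900 - 8|, |9.4900 - 10|)
= min(1.4900, 0.5100) = 0.5100
Resolvent bound = 1/0.5100 = 1.9608

1.9608


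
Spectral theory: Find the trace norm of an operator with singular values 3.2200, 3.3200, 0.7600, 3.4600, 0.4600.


The nuclear norm is the sum of all singular values.
||T||_1 = 3.2200 + 3.3200 + 0.7600 + 3.4600 + 0.4600
= 11.2200

11.2200


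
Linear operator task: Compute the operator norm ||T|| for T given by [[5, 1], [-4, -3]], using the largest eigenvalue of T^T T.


A^T A = [[41, 17], [17, 10]]
trace(A^T A) = 51, det(A^T A) = 121
discriminant = 51^2 - 4*121 = 2117
Largest eigenvalue of A^T A = (trace + sqrt(disc))/2 = 48.5054
||T|| = sqrt(48.5054) = 6.9646

6.9646


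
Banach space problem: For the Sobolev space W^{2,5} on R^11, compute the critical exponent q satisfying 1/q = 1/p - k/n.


Using the Sobolev embedding formula: 1/q = 1/p - k/n
1/q = 1/5 - 2/11 = 1/55
q = 1/(1/55) = 55

55.0000


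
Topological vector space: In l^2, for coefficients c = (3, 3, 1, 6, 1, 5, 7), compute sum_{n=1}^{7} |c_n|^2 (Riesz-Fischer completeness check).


sum |c_n|^2 = 3^2 + 3^2 + 1^2 + 6^2 + 1^2 + 5^2 + 7^2
= 9 + 9 + 1 + 36 + 1 + 25 + 49
= 130

130


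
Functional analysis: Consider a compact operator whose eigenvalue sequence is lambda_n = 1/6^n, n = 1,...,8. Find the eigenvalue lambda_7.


The eigenvalue formula gives lambda_7 = 1/6^7
= 1/279936
= 3.5722e-06

3.5722e-06


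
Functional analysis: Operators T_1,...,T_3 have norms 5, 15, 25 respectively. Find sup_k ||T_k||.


By the Uniform Boundedness Principle, the supremum of norms is finite.
sup_k ||T_k|| = max(5, 15, 25) = 25

25


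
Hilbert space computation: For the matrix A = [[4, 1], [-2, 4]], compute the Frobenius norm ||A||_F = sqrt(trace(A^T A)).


||A||_F^2 = sum a_ij^2
= 4^2 + 1^2 + (-2)^2 + 4^2
= 16 + 1 + 4 + 16 = 37
||A||_F = sqrt(37) = 6.0828

6.0828


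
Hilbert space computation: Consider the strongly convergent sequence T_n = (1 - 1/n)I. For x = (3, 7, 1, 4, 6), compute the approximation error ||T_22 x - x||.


T_22 x - x = (1 - 1/22)x - x = -x/22
||x|| = sqrt(111) = 10.5357
||T_22 x - x|| = ||x||/22 = 10.5357/22 = 0.4789

0.4789


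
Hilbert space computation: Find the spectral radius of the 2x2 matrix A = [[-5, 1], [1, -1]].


For a 2x2 matrix, eigenvalues satisfy lambda^2 - (trace)*lambda + det = 0
trace = -5 + -1 = -6
det = -5*-1 - 1*1 = 4
discriminant = (-6)^2 - 4*(4) = 20
spectral radius = max |eigenvalue| = 5.2361

5.2361


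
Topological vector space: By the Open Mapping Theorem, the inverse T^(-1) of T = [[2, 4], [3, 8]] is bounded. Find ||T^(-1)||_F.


det(T) = 2*8 - 4*3 = 4
T^(-1) = (1/4) * [[8, -4], [-3, 2]] = [[2.0000, -1.0000], [-0.7500, 0.5000]]
||T^(-1)||_F^2 = 2.0000^2 + (-1.0000)^2 + (-0.7500)^2 + 0.5000^2 = 5.8125
||T^(-1)||_F = sqrt(5.8125) = 2.4109

2.4109


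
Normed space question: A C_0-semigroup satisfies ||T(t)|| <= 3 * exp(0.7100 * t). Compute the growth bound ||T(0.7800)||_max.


||T(0.7800)|| <= 3 * exp(0.7100 * 0.7800)
= 3 * exp(0.5538)
= 3 * 1.7399
= 5.2196

5.2196


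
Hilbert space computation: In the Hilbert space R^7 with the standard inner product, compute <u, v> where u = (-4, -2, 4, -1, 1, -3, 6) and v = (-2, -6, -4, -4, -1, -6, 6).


Computing the standard inner product <u, v> = sum u_i * v_i
= -4*-2 + -2*-6 + 4*-4 + -1*-4 + 1*-1 + -3*-6 + 6*6
= 8 + 12 + -16 + 4 + -1 + 18 + 36
= 61

61


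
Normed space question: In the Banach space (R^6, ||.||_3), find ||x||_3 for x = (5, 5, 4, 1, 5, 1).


The l^3 norm = (sum |x_i|^3)^(1/3)
Sum of 3th powers = 125 + 125 + 64 + 1 + 125 + 1 = 441
||x||_3 = (441)^(1/3) = 7.6117

7.6117


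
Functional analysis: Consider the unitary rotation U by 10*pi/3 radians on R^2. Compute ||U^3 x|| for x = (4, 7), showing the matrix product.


U is a rotation by theta = 10*pi/3
U^3 = rotation by 3*theta = 30*pi/3 = 0*pi/3 (mod 2*pi)
cos(0*pi/3) = 1.0000, sin(0*pi/3) = 0.0000
U^3 x = (1.0000 * 4 - 0.0000 * 7, 0.0000 * 4 + 1.0000 * 7)
= (4.0000, 7.0000)
||U^3 x|| = sqrt(4.0000^2 + 7.0000^2) = sqrt(65.0000) = 8.0623

8.0623


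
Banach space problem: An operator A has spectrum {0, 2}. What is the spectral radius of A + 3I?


Spectrum of A + 3I = {3, 5}
Spectral radius = max |lambda| over the shifted spectrum
= max(3, 5) = 5

5


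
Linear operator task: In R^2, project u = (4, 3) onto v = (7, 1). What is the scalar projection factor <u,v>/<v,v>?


Computing <u,v> = 4*7 + 3*1 = 31
Computing <v,v> = 7^2 + 1^2 = 50
Projection coefficient = 31/50 = 0.6200

0.6200


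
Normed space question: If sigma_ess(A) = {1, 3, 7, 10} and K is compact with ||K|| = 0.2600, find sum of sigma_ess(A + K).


By Weyl's theorem, the essential spectrum is invariant under compact perturbations.
sigma_ess(A + K) = sigma_ess(A) = {1, 3, 7, 10}
Sum = 1 + 3 + 7 + 10 = 21

21


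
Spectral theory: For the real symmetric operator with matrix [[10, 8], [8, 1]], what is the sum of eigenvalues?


For a self-adjoint (symmetric) matrix, the eigenvalues are real.
The sum of eigenvalues equals the trace of the matrix.
trace = 10 + 1 = 11

11


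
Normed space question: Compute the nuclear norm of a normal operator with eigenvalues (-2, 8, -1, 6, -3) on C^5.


For a normal operator, singular values equal |eigenvalues|.
Trace norm = sum |lambda_i| = 2 + 8 + 1 + 6 + 3
= 20

20


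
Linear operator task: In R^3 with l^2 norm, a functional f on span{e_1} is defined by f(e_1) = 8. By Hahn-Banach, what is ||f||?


The norm of f is given by ||f|| = sup_{||x||=1} |f(x)|.
On span{e_1}, ||e_1|| = 1, so ||f|| = |f(e_1)| / ||e_1||
= |8| / 1 = 8.0000

8.0000


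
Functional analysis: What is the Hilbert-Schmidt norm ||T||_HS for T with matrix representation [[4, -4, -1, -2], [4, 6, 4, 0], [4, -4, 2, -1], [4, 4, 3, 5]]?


The Hilbert-Schmidt norm is sqrt(sum of squares of all entries).
Sum of squares = 4^2 + (-4)^2 + (-1)^2 + (-2)^2 + 4^2 + 6^2 + 4^2 + 0^2 + 4^2 + (-4)^2 + 2^2 + (-1)^2 + 4^2 + 4^2 + 3^2 + 5^2
= 16 + 16 + 1 + 4 + 16 + 36 + 16 + 0 + 16 + 16 + 4 + 1 + 16 + 16 + 9 + 25 = 208
||T||_HS = sqrt(208) = 14.4222

14.4222


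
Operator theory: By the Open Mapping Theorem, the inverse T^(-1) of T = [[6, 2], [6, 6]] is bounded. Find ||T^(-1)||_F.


det(T) = 6*6 - 2*6 = 24
T^(-1) = (1/24) * [[6, -2], [-6, 6]] = [[0.2500, -0.0833], [-0.2500, 0.2500]]
||T^(-1)||_F^2 = 0.2500^2 + (-0.0833)^2 + (-0.2500)^2 + 0.2500^2 = 0.1944
||T^(-1)||_F = sqrt(0.1944) = 0.4410

0.4410


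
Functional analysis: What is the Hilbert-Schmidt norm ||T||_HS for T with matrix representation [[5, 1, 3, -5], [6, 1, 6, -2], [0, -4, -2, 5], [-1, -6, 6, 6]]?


The Hilbert-Schmidt norm is sqrt(sum of squares of all entries).
Sum of squares = 5^2 + 1^2 + 3^2 + (-5)^2 + 6^2 + 1^2 + 6^2 + (-2)^2 + 0^2 + (-4)^2 + (-2)^2 + 5^2 + (-1)^2 + (-6)^2 + 6^2 + 6^2
= 25 + 1 + 9 + 25 + 36 + 1 + 36 + 4 + 0 + 16 + 4 + 25 + 1 + 36 + 36 + 36 = 291
||T||_HS = sqrt(291) = 17.0587

17.0587


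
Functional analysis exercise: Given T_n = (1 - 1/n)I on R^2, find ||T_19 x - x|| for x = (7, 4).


T_19 x - x = (1 - 1/19)x - x = -x/19
||x|| = sqrt(65) = 8.0623
||T_19 x - x|| = ||x||/19 = 8.0623/19 = 0.4243

0.4243


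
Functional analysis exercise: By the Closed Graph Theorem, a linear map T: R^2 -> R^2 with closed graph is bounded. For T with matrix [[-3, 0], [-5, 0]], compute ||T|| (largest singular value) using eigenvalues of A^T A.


A^T A = [[34, 0], [0, 0]]
trace(A^T A) = 34, det(A^T A) = 0
discriminant = 34^2 - 4*0 = 1156
Largest eigenvalue of A^T A = (trace + sqrt(disc))/2 = 34.0000
||T|| = sqrt(34.0000) = 5.8310

5.8310


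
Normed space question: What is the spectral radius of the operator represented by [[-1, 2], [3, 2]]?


For a 2x2 matrix, eigenvalues satisfy lambda^2 - (trace)*lambda + det = 0
trace = -1 + 2 = 1
det = -1*2 - 2*3 = -8
discriminant = 1^2 - 4*(-8) = 33
spectral radius = max |eigenvalue| = 3.3723

3.3723


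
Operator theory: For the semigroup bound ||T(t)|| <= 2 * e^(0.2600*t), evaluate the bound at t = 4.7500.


||T(4.7500)|| <= 2 * exp(0.2600 * 4.7500)
= 2 * exp(1.2350)
= 2 * 3.4384
= 6.8768

6.8768


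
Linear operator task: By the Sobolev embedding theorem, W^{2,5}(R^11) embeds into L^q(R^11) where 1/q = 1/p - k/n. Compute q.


Using the Sobolev embedding formula: 1/q = 1/p - k/n
1/q = 1/5 - 2/11 = 1/55
q = 1/(1/55) = 55

55.0000


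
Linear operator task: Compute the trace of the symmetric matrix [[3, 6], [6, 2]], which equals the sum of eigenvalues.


For a self-adjoint (symmetric) matrix, the eigenvalues are real.
The sum of eigenvalues equals the trace of the matrix.
trace = 3 + 2 = 5

5


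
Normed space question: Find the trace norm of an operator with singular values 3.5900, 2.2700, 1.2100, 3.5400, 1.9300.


The nuclear norm is the sum of all singular values.
||T||_1 = 3.5900 + 2.2700 + 1.2100 + 3.5400 + 1.9300
= 12.5400

12.5400


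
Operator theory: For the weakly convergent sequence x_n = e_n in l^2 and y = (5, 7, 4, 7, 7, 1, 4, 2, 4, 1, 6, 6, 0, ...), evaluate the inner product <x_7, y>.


x_7 = e_7 is the standard basis vector with 1 in position 7.
<x_7, y> = y_7 = 4
As n -> infinity, <x_n, y> -> 0, confirming weak convergence of (x_n) to 0.

4


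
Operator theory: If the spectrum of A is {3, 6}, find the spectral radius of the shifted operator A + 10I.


Spectrum of A + 10I = {13, 16}
Spectral radius = max |lambda| over the shifted spectrum
= max(13, 16) = 16

16


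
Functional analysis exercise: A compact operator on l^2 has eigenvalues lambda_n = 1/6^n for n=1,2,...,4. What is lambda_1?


The eigenvalue formula gives lambda_1 = 1/6^1
= 1/6
= 0.1667

0.1667


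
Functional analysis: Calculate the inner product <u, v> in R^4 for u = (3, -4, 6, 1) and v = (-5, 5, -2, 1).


Computing the standard inner product <u, v> = sum u_i * v_i
= 3*-5 + -4*5 + 6*-2 + 1*1
= -15 + -20 + -12 + 1
= -46

-46


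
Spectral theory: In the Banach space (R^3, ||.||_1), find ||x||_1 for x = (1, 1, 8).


The l^1 norm equals the sum of absolute values of all components.
||x||_1 = 1 + 1 + 8
= 10

10.0000


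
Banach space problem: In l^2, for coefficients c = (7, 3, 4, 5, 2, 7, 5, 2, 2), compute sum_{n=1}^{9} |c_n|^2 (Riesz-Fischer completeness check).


sum |c_n|^2 = 7^2 + 3^2 + 4^2 + 5^2 + 2^2 + 7^2 + 5^2 + 2^2 + 2^2
= 49 + 9 + 16 + 25 + 4 + 49 + 25 + 4 + 4
= 185

185


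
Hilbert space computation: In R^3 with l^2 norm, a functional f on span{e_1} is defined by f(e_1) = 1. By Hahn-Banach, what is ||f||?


The norm of f is given by ||f|| = sup_{||x||=1} |f(x)|.
On span{e_1}, ||e_1|| = 1, so ||f|| = |f(e_1)| / ||e_1||
= |1| / 1 = 1.0000

1.0000


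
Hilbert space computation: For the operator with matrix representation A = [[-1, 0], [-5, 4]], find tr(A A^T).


trace(A * A^T) = sum of squares of all entries
= (-1)^2 + 0^2 + (-5)^2 + 4^2
= 1 + 0 + 25 + 16
= 42

42


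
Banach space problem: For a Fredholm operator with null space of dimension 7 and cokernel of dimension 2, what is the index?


The Fredholm index is defined as ind(T) = dim(ker T) - dim(coker T)
= 7 - 2
= 5

5


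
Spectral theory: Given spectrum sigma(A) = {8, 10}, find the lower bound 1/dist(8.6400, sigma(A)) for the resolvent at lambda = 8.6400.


dist(8.6400, {8, 10}) = min(|8.6400 - 8|, |8.6400 - 10|)
= min(0.6400, 1.3600) = 0.6400
Resolvent bound = 1/0.6400 = 1.5625

1.5625


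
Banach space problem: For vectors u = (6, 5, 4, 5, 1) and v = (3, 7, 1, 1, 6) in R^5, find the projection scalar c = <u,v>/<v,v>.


Computing <u,v> = 6*3 + 5*7 + 4*1 + 5*1 + 1*6 = 68
Computing <v,v> = 3^2 + 7^2 + 1^2 + 1^2 + 6^2 = 96
Projection coefficient = 68/96 = 0.7083

0.7083


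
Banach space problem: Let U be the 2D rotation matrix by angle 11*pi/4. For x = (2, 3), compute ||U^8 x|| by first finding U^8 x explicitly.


U is a rotation by theta = 11*pi/4
U^8 = rotation by 8*theta = 88*pi/4 = 0*pi/4 (mod 2*pi)
cos(0*pi/4) = 1.0000, sin(0*pi/4) = 0.0000
U^8 x = (1.0000 * 2 - 0.0000 * 3, 0.0000 * 2 + 1.0000 * 3)
= (2.0000, 3.0000)
||U^8 x|| = sqrt(2.0000^2 + 3.0000^2) = sqrt(13.0000) = 3.6056

3.6056


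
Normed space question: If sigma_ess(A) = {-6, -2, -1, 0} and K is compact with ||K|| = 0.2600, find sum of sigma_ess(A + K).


By Weyl's theorem, the essential spectrum is invariant under compact perturbations.
sigma_ess(A + K) = sigma_ess(A) = {-6, -2, -1, 0}
Sum = -6 + -2 + -1 + 0 = -9

-9


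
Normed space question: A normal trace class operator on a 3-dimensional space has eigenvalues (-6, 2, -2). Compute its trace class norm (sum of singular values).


For a normal operator, singular values equal |eigenvalues|.
Trace norm = sum |lambda_i| = 6 + 2 + 2
= 10

10


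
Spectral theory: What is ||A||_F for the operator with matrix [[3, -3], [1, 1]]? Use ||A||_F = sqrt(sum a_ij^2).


||A||_F^2 = sum a_ij^2
= 3^2 + (-3)^2 + 1^2 + 1^2
= 9 + 9 + 1 + 1 = 20
||A||_F = sqrt(20) = 4.4721

4.4721


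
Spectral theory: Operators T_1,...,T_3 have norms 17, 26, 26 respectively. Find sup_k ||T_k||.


By the Uniform Boundedness Principle, the supremum of norms is finite.
sup_k ||T_k|| = max(17, 26, 26) = 26

26


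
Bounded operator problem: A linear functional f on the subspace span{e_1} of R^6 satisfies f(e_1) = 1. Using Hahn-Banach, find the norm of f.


The norm of f is given by ||f|| = sup_{||x||=1} |f(x)|.
On span{e_1}, ||e_1|| = 1, so ||f|| = |f(e_1)| / ||e_1||
= |1| / 1 = 1.0000

1.0000


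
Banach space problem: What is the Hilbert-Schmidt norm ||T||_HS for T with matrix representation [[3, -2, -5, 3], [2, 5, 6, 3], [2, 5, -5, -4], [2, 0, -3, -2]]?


The Hilbert-Schmidt norm is sqrt(sum of squares of all entries).
Sum of squares = 3^2 + (-2)^2 + (-5)^2 + 3^2 + 2^2 + 5^2 + 6^2 + 3^2 + 2^2 + 5^2 + (-5)^2 + (-4)^2 + 2^2 + 0^2 + (-3)^2 + (-2)^2
= 9 + 4 + 25 + 9 + 4 + 25 + 36 + 9 + 4 + 25 + 25 + 16 + 4 + 0 + 9 + 4 = 208
||T||_HS = sqrt(208) = 14.4222

14.4222


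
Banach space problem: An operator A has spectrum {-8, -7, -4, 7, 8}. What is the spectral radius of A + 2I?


Spectrum of A + 2I = {-6, -5, -2, 9, 10}
Spectral radius = max |lambda| over the shifted spectrum
= max(6, 5, 2, 9, 10) = 10

10


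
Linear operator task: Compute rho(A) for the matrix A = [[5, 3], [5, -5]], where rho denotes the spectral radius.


For a 2x2 matrix, eigenvalues satisfy lambda^2 - (trace)*lambda + det = 0
trace = 5 + -5 = 0
det = 5*-5 - 3*5 = -40
discriminant = 0^2 - 4*(-40) = 160
spectral radius = max |eigenvalue| = 6.3246

6.3246


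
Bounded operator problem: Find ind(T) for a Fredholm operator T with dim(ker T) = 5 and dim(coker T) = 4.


The Fredholm index is defined as ind(T) = dim(ker T) - dim(coker T)
= 5 - 4
= 1

1


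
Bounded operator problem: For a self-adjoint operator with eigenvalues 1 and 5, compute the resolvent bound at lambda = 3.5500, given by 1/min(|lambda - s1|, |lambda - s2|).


dist(3.5500, {1, 5}) = min(|3.5500 - 1|, |3.5500 - 5|)
= min(2.5500, 1.4500) = 1.4500
Resolvent bound = 1/1.4500 = 0.6897

0.6897


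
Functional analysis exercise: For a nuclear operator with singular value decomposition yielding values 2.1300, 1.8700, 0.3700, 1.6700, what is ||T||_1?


The nuclear norm is the sum of all singular values.
||T||_1 = 2.1300 + 1.8700 + 0.3700 + 1.6700
= 6.0400

6.0400


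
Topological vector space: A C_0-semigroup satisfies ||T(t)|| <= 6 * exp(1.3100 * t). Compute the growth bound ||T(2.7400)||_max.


||T(2.7400)|| <= 6 * exp(1.3100 * 2.7400)
= 6 * exp(3.5894)
= 6 * 36.2123
= 217.2741

217.2741


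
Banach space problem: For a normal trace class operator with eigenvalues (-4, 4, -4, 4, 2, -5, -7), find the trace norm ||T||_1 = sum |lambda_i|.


For a normal operator, singular values equal |eigenvalues|.
Trace norm = sum |lambda_i| = 4 + 4 + 4 + 4 + 2 + 5 + 7
= 30

30


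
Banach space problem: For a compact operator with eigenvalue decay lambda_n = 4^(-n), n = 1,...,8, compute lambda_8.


The eigenvalue formula gives lambda_8 = 1/4^8
= 1/65536
= 1.5259e-05

1.5259e-05


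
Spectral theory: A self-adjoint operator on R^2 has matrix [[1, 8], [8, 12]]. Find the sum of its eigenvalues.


For a self-adjoint (symmetric) matrix, the eigenvalues are real.
The sum of eigenvalues equals the trace of the matrix.
trace = 1 + 12 = 13

13


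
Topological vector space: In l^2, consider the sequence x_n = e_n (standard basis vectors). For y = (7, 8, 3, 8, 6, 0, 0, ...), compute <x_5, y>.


x_5 = e_5 is the standard basis vector with 1 in position 5.
<x_5, y> = y_5 = 6
As n -> infinity, <x_n, y> -> 0, confirming weak convergence of (x_n) to 0.

6


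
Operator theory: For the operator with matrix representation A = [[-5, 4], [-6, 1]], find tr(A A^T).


trace(A * A^T) = sum of squares of all entries
= (-5)^2 + 4^2 + (-6)^2 + 1^2
= 25 + 16 + 36 + 1
= 78

78


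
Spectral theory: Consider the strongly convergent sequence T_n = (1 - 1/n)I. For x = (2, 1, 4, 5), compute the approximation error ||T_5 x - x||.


T_5 x - x = (1 - 1/5)x - x = -x/5
||x|| = sqrt(46) = 6.7823
||T_5 x - x|| = ||x||/5 = 6.7823/5 = 1.3565

1.3565


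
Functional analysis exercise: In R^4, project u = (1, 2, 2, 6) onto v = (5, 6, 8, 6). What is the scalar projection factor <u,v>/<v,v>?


Computing <u,v> = 1*5 + 2*6 + 2*8 + 6*6 = 69
Computing <v,v> = 5^2 + 6^2 + 8^2 + 6^2 = 161
Projection coefficient = 69/161 = 0.4286

0.4286


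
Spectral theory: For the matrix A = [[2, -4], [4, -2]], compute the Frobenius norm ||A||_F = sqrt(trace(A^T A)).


||A||_F^2 = sum a_ij^2
= 2^2 + (-4)^2 + 4^2 + (-2)^2
= 4 + 16 + 16 + 4 = 40
||A||_F = sqrt(40) = 6.3246

6.3246


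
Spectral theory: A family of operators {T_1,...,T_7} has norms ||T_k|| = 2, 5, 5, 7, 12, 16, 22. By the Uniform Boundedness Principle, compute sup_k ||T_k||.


By the Uniform Boundedness Principle, the supremum of norms is finite.
sup_k ||T_k|| = max(2, 5, 5, 7, 12, 16, 22) = 22

22


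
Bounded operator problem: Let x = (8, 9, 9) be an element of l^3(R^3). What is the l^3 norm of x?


The l^3 norm = (sum |x_i|^3)^(1/3)
Sum of 3th powers = 512 + 729 + 729 = 1970
||x||_3 = (1970)^(1/3) = 12.5359

12.5359


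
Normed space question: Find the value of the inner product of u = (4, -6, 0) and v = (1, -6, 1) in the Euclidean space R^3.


Computing the standard inner product <u, v> = sum u_i * v_i
= 4*1 + -6*-6 + 0*1
= 4 + 36 + 0
= 40

40


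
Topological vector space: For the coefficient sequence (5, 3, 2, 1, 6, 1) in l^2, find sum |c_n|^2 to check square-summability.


sum |c_n|^2 = 5^2 + 3^2 + 2^2 + 1^2 + 6^2 + 1^2
= 25 + 9 + 4 + 1 + 36 + 1
= 76

76


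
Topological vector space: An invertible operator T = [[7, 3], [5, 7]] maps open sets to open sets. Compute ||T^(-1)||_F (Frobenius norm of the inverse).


det(T) = 7*7 - 3*5 = 34
T^(-1) = (1/34) * [[7, -3], [-5, 7]] = [[0.2059, -0.0882], [-0.1471, 0.2059]]
||T^(-1)||_F^2 = 0.2059^2 + (-0.0882)^2 + (-0.1471)^2 + 0.2059^2 = 0.1142
||T^(-1)||_F = sqrt(0.1142) = 0.3379

0.3379


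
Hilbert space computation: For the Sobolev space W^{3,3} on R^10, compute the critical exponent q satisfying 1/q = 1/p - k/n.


Using the Sobolev embedding formula: 1/q = 1/p - k/n
1/q = 1/3 - 3/10 = 1/30
q = 1/(1/30) = 30

30.0000


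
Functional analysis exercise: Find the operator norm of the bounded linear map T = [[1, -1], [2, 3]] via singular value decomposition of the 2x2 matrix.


A^T A = [[5, 5], [5, 10]]
trace(A^T A) = 15, det(A^T A) = 25
discriminant = 15^2 - 4*25 = 125
Largest eigenvalue of A^T A = (trace + sqrt(disc))/2 = 13.0902
||T|| = sqrt(13.0902) = 3.6180

3.6180


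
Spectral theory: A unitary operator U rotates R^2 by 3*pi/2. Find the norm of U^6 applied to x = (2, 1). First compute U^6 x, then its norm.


U is a rotation by theta = 3*pi/2
U^6 = rotation by 6*theta = 18*pi/2 = 2*pi/2 (mod 2*pi)
cos(2*pi/2) = -1.0000, sin(2*pi/2) = 0.0000
U^6 x = (-1.0000 * 2 - 0.0000 * 1, 0.0000 * 2 + -1.0000 * 1)
= (-2.0000, -1.0000)
||U^6 x|| = sqrt((-2.0000)^2 + (-1.0000)^2) = sqrt(5.0000) = 2.2361

2.2361


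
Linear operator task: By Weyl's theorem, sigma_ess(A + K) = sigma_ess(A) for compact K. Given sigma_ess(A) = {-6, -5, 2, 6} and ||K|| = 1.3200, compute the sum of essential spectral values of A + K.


By Weyl's theorem, the essential spectrum is invariant under compact perturbations.
sigma_ess(A + K) = sigma_ess(A) = {-6, -5, 2, 6}
Sum = -6 + -5 + 2 + 6 = -3

-3


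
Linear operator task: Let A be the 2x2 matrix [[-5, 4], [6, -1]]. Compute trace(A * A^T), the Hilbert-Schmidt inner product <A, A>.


trace(A * A^T) = sum of squares of all entries
= (-5)^2 + 4^2 + 6^2 + (-1)^2
= 25 + 16 + 36 + 1
= 78

78


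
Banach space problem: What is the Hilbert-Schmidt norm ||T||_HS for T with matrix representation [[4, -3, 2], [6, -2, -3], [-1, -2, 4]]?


The Hilbert-Schmidt norm is sqrt(sum of squares of all entries).
Sum of squares = 4^2 + (-3)^2 + 2^2 + 6^2 + (-2)^2 + (-3)^2 + (-1)^2 + (-2)^2 + 4^2
= 16 + 9 + 4 + 36 + 4 + 9 + 1 + 4 + 16 = 99
||T||_HS = sqrt(99) = 9.9499

9.9499


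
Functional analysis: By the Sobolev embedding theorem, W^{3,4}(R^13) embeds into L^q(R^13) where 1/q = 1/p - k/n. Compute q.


Using the Sobolev embedding formula: 1/q = 1/p - k/n
1/q = 1/4 - 3/13 = 1/52
q = 1/(1/52) = 52

52.0000


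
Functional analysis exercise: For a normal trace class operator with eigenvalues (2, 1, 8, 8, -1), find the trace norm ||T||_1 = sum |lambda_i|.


For a normal operator, singular values equal |eigenvalues|.
Trace norm = sum |lambda_i| = 2 + 1 + 8 + 8 + 1
= 20

20


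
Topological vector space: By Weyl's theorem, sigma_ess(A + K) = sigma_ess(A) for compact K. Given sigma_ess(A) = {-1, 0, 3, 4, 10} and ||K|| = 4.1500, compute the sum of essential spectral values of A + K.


By Weyl's theorem, the essential spectrum is invariant under compact perturbations.
sigma_ess(A + K) = sigma_ess(A) = {-1, 0, 3, 4, 10}
Sum = -1 + 0 + 3 + 4 + 10 = 16

16


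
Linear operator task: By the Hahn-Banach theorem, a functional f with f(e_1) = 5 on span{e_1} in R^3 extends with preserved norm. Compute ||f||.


The norm of f is given by ||f|| = sup_{||x||=1} |f(x)|.
On span{e_1}, ||e_1|| = 1, so ||f|| = |f(e_1)| / ||e_1||
= |5| / 1 = 5.0000

5.0000


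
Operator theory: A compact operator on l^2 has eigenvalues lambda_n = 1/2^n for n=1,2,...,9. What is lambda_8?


The eigenvalue formula gives lambda_8 = 1/2^8
= 1/256
= 0.0039

0.0039


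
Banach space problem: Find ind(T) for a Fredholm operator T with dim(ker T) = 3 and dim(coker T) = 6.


The Fredholm index is defined as ind(T) = dim(ker T) - dim(coker T)
= 3 - 6
= -3

-3


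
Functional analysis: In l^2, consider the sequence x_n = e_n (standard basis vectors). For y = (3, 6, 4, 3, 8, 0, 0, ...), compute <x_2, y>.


x_2 = e_2 is the standard basis vector with 1 in position 2.
<x_2, y> = y_2 = 6
As n -> infinity, <x_n, y> -> 0, confirming weak convergence of (x_n) to 0.

6


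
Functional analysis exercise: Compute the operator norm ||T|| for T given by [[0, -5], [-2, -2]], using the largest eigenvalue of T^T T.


A^T A = [[4, 4], [4, 29]]
trace(A^T A) = 33, det(A^T A) = 100
discriminant = 33^2 - 4*100 = 689
Largest eigenvalue of A^T A = (trace + sqrt(disc))/2 = 29.6244
||T|| = sqrt(29.6244) = 5.4428

5.4428


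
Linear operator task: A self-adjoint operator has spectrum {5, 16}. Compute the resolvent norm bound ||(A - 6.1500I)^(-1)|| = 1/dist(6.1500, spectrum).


dist(6.1500, {5, 16}) = min(|6.1500 - 5|, |6.1500 - 16|)
= min(1.1500, 9.8500) = 1.1500
Resolvent bound = 1/1.1500 = 0.8696

0.8696


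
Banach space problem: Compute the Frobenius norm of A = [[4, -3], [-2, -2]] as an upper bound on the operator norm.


||A||_F^2 = sum a_ij^2
= 4^2 + (-3)^2 + (-2)^2 + (-2)^2
= 16 + 9 + 4 + 4 = 33
||A||_F = sqrt(33) = 5.7446

5.7446


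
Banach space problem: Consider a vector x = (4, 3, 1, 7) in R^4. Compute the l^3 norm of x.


The l^3 norm = (sum |x_i|^3)^(1/3)
Sum of 3th powers = 64 + 27 + 1 + 343 = 435
||x||_3 = (435)^(1/3) = 7.5770

7.5770


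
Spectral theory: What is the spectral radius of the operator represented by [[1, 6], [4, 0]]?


For a 2x2 matrix, eigenvalues satisfy lambda^2 - (trace)*lambda + det = 0
trace = 1 + 0 = 1
det = 1*0 - 6*4 = -24
discriminant = 1^2 - 4*(-24) = 97
spectral radius = max |eigenvalue| = 5.4244

5.4244


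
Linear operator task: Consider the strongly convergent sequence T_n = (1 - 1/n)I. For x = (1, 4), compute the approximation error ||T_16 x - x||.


T_16 x - x = (1 - 1/16)x - x = -x/16
||x|| = sqrt(17) = 4.1231
||T_16 x - x|| = ||x||/16 = 4.1231/16 = 0.2577

0.2577


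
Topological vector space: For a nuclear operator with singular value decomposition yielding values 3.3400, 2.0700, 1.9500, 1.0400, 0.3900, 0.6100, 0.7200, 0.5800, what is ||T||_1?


The nuclear norm is the sum of all singular values.
||T||_1 = 3.3400 + 2.0700 + 1.9500 + 1.0400 + 0.3900 + 0.6100 + 0.7200 + 0.5800
= 10.7000

10.7000


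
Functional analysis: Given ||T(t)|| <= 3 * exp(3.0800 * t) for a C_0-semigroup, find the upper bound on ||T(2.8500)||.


||T(2.8500)|| <= 3 * exp(3.0800 * 2.8500)
= 3 * exp(8.7780)
= 3 * 6489.8844
= 19469.6532

19469.6532


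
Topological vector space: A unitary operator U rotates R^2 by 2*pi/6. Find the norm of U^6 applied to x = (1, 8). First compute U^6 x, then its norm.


U is a rotation by theta = 2*pi/6
U^6 = rotation by 6*theta = 12*pi/6 = 0*pi/6 (mod 2*pi)
cos(0*pi/6) = 1.0000, sin(0*pi/6) = 0.0000
U^6 x = (1.0000 * 1 - 0.0000 * 8, 0.0000 * 1 + 1.0000 * 8)
= (1.0000, 8.0000)
||U^6 x|| = sqrt(1.0000^2 + 8.0000^2) = sqrt(65.0000) = 8.0623

8.0623


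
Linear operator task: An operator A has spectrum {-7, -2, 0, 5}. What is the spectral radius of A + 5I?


Spectrum of A + 5I = {-2, 3, 5, 10}
Spectral radius = max |lambda| over the shifted spectrum
= max(2, 3, 5, 10) = 10

10


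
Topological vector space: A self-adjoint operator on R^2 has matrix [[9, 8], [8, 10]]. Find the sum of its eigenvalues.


For a self-adjoint (symmetric) matrix, the eigenvalues are real.
The sum of eigenvalues equals the trace of the matrix.
trace = 9 + 10 = 19

19


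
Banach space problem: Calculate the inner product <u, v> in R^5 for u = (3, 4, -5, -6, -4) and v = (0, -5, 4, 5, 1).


Computing the standard inner product <u, v> = sum u_i * v_i
= 3*0 + 4*-5 + -5*4 + -6*5 + -4*1
= 0 + -20 + -20 + -30 + -4
= -74

-74


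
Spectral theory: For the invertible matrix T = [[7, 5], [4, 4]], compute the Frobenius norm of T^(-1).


det(T) = 7*4 - 5*4 = 8
T^(-1) = (1/8) * [[4, -5], [-4, 7]] = [[0.5000, -0.6250], [-0.5000, 0.8750]]
||T^(-1)||_F^2 = 0.5000^2 + (-0.6250)^2 + (-0.5000)^2 + 0.8750^2 = 1.6562
||T^(-1)||_F = sqrt(1.6562) = 1.2870

1.2870


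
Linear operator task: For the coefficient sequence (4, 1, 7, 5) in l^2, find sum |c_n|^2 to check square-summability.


sum |c_n|^2 = 4^2 + 1^2 + 7^2 + 5^2
= 16 + 1 + 49 + 25
= 91

91


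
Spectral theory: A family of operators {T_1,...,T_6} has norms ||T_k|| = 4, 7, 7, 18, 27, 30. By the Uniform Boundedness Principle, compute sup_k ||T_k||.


By the Uniform Boundedness Principle, the supremum of norms is finite.
sup_k ||T_k|| = max(4, 7, 7, 18, 27, 30) = 30

30


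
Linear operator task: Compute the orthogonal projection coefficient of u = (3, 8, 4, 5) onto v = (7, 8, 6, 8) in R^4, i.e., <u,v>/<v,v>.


Computing <u,v> = 3*7 + 8*8 + 4*6 + 5*8 = 149
Computing <v,v> = 7^2 + 8^2 + 6^2 + 8^2 = 213
Projection coefficient = 149/213 = 0.6995

0.6995


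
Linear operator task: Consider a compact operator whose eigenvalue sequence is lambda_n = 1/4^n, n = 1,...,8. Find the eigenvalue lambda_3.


The eigenvalue formula gives lambda_3 = 1/4^3
= 1/64
= 0.0156

0.0156


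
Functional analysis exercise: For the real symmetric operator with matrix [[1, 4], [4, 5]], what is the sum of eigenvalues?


For a self-adjoint (symmetric) matrix, the eigenvalues are real.
The sum of eigenvalues equals the trace of the matrix.
trace = 1 + 5 = 6

6


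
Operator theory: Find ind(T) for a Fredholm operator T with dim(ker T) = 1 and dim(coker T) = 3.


The Fredholm index is defined as ind(T) = dim(ker T) - dim(coker T)
= 1 - 3
= -2

-2


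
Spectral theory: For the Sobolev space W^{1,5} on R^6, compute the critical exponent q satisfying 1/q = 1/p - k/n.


Using the Sobolev embedding formula: 1/q = 1/p - k/n
1/q = 1/5 - 1/6 = 1/30
q = 1/(1/30) = 30

30.0000


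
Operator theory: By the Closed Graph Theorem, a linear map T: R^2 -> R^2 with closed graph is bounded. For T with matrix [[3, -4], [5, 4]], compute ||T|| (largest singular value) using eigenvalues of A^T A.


A^T A = [[34, 8], [8, 32]]
trace(A^T A) = 66, det(A^T A) = 1024
discriminant = 66^2 - 4*1024 = 260
Largest eigenvalue of A^T A = (trace + sqrt(disc))/2 = 41.0623
||T|| = sqrt(41.0623) = 6.4080

6.4080


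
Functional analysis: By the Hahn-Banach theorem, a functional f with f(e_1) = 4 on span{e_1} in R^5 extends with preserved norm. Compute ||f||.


The norm of f is given by ||f|| = sup_{||x||=1} |f(x)|.
On span{e_1}, ||e_1|| = 1, so ||f|| = |f(e_1)| / ||e_1||
= |4| / 1 = 4.0000

4.0000


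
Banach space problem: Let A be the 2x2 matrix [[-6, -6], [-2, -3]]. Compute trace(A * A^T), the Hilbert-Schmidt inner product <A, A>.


trace(A * A^T) = sum of squares of all entries
= (-6)^2 + (-6)^2 + (-2)^2 + (-3)^2
= 36 + 36 + 4 + 9
= 85

85


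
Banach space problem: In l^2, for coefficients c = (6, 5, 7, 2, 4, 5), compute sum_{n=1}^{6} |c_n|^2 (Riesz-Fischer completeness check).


sum |c_n|^2 = 6^2 + 5^2 + 7^2 + 2^2 + 4^2 + 5^2
= 36 + 25 + 49 + 4 + 16 + 25
= 155

155


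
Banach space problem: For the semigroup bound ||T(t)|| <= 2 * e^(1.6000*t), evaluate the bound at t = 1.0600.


||T(1.0600)|| <= 2 * exp(1.6000 * 1.0600)
= 2 * exp(1.6960)
= 2 * 5.4521
= 10.9042

10.9042


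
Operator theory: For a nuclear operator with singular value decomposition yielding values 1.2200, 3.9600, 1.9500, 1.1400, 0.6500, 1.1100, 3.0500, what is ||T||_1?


The nuclear norm is the sum of all singular values.
||T||_1 = 1.2200 + 3.9600 + 1.9500 + 1.1400 + 0.6500 + 1.1100 + 3.0500
= 13.0800

13.0800


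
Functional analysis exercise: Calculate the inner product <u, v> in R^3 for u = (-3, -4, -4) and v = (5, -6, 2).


Computing the standard inner product <u, v> = sum u_i * v_i
= -3*5 + -4*-6 + -4*2
= -15 + 24 + -8
= 1

1


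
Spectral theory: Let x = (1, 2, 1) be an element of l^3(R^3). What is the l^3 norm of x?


The l^3 norm = (sum |x_i|^3)^(1/3)
Sum of 3th powers = 1 + 8 + 1 = 10
||x||_3 = (10)^(1/3) = 2.1544

2.1544


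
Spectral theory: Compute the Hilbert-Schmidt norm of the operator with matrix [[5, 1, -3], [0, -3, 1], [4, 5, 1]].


The Hilbert-Schmidt norm is sqrt(sum of squares of all entries).
Sum of squares = 5^2 + 1^2 + (-3)^2 + 0^2 + (-3)^2 + 1^2 + 4^2 + 5^2 + 1^2
= 25 + 1 + 9 + 0 + 9 + 1 + 16 + 25 + 1 = 87
||T||_HS = sqrt(87) = 9.3274

9.3274


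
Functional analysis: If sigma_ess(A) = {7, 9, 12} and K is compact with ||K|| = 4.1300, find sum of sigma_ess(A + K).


By Weyl's theorem, the essential spectrum is invariant under compact perturbations.
sigma_ess(A + K) = sigma_ess(A) = {7, 9, 12}
Sum = 7 + 9 + 12 = 28

28


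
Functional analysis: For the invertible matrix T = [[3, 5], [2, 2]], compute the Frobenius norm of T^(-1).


det(T) = 3*2 - 5*2 = -4
T^(-1) = (1/-4) * [[2, -5], [-2, 3]] = [[-0.5000, 1.2500], [0.5000, -0.7500]]
||T^(-1)||_F^2 = (-0.5000)^2 + 1.2500^2 + 0.5000^2 + (-0.7500)^2 = 2.6250
||T^(-1)||_F = sqrt(2.6250) = 1.6202

1.6202


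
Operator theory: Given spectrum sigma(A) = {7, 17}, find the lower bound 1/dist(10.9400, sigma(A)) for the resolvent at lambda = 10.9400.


dist(10.9400, {7, 17}) = min(|10.9400 - 7|, |10.9400 - 17|)
= min(3.9400, 6.0600) = 3.9400
Resolvent bound = 1/3.9400 = 0.2538

0.2538


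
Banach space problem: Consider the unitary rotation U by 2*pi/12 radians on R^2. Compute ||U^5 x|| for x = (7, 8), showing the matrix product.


U is a rotation by theta = 2*pi/12
U^5 = rotation by 5*theta = 10*pi/12
cos(10*pi/12) = -0.8660, sin(10*pi/12) = 0.5000
U^5 x = (-0.8660 * 7 - 0.5000 * 8, 0.5000 * 7 + -0.8660 * 8)
= (-10.0622, -3.4282)
||U^5 x|| = sqrt((-10.0622)^2 + (-3.4282)^2) = sqrt(113.0000) = 10.6301

10.6301


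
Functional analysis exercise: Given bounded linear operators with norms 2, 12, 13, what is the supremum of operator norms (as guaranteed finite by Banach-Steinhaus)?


By the Uniform Boundedness Principle, the supremum of norms is finite.
sup_k ||T_k|| = max(2, 12, 13) = 13

13


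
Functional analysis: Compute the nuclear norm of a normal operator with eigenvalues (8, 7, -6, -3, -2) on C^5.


For a normal operator, singular values equal |eigenvalues|.
Trace norm = sum |lambda_i| = 8 + 7 + 6 + 3 + 2
= 26

26


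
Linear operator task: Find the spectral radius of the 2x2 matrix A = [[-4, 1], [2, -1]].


For a 2x2 matrix, eigenvalues satisfy lambda^2 - (trace)*lambda + det = 0
trace = -4 + -1 = -5
det = -4*-1 - 1*2 = 2
discriminant = (-5)^2 - 4*(2) = 17
spectral radius = max |eigenvalue| = 4.5616

4.5616


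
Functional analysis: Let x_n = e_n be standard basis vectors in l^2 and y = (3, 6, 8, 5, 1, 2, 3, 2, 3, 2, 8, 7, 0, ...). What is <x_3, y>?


x_3 = e_3 is the standard basis vector with 1 in position 3.
<x_3, y> = y_3 = 8
As n -> infinity, <x_n, y> -> 0, confirming weak convergence of (x_n) to 0.

8


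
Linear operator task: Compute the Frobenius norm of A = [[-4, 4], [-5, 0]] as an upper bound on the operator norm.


||A||_F^2 = sum a_ij^2
= (-4)^2 + 4^2 + (-5)^2 + 0^2
= 16 + 16 + 25 + 0 = 57
||A||_F = sqrt(57) = 7.5498

7.5498


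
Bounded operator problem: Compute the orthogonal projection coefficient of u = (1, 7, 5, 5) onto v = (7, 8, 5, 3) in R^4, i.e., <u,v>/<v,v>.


Computing <u,v> = 1*7 + 7*8 + 5*5 + 5*3 = 103
Computing <v,v> = 7^2 + 8^2 + 5^2 + 3^2 = 147
Projection coefficient = 103/147 = 0.7007

0.7007


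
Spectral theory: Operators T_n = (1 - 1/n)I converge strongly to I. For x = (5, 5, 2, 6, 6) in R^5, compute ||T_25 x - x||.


T_25 x - x = (1 - 1/25)x - x = -x/25
||x|| = sqrt(126) = 11.2250
||T_25 x - x|| = ||x||/25 = 11.2250/25 = 0.4490

0.4490


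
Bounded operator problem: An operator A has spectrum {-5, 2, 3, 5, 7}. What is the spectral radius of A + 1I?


Spectrum of A + 1I = {-4, 3, 4, 6, 8}
Spectral radius = max |lambda| over the shifted spectrum
= max(4, 3, 4, 6, 8) = 8

8


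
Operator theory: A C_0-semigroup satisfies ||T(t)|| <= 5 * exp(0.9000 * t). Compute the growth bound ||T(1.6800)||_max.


||T(1.6800)|| <= 5 * exp(0.9000 * 1.6800)
= 5 * exp(1.5120)
= 5 * 4.5358
= 22.6790

22.6790
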